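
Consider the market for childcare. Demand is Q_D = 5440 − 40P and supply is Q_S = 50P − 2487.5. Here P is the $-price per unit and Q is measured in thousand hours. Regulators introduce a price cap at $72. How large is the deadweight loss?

In inverse form: demand P = 136 − 0.025Q, supply P = 49.75 + 0.02Q.
Competitive equilibrium: 136 − 0.025Q = 49.75 + 0.02Q → Q* = 1916.6667, P* = 88.0833.
At the ceiling P = 72, quantity supplied = (72 − 49.75)/0.02 = 1112.5.
Willingness to pay at Q' = 1112.5: 136 − 0.025·1112.5 = 108.1875.
ΔQ = 1916.6667 − 1112.5 = 804.1667; wedge = 108.1875 − 72 = 36.1875.
Deadweight loss = ½ × 804.1667 × 36.1875 = $14550.39 thousand.

$14550.39 thousand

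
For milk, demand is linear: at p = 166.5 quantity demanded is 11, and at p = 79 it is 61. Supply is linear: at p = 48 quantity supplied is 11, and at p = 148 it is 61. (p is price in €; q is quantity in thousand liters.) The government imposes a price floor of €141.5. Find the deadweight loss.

Demand slope = (79 − 166.5)/(61 − 11) = −1.75, so p = 185.75 − 1.75q.
Supply slope = (148 − 48)/(61 − 11) = 2, so p = 26 + 2q.
Competitive equilibrium: 185.75 − 1.75q = 26 + 2q → q* = 42.6, p* = 111.2.
At the floor p = 141.5, quantity demanded = (185.75 − 141.5)/1.75 = 25.2857.
Sellers' marginal cost at q' = 25.2857: 26 + 2·25.2857 = 76.5714.
Δq = 42.6 − 25.2857 = 17.3143; wedge = 141.5 − 76.5714 = 64.9286.
Welfare loss = ½ × 17.3143 × 64.9286 = €562.10 thousand.

€562.10 thousand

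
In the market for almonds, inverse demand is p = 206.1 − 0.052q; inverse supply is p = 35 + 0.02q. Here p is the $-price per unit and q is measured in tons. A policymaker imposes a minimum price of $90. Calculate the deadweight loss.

$743.35

Competitive equilibrium: 206.1 − 0.052q = 35 + 0.02q → q* = 2376.38889, p* = 82.52778.
At the floor p = 90, quantity demanded = (206.1 − 90)/0.052 = 2232.69231.
Sellers' marginal cost at q' = 2232.69231: 35 + 0.02·2232.69231 = 79.65385.
Δq = 2376.38889 − 2232.69231 = 143.69658; wedge = 90 − 79.65385 = 10.34615.
The triangle = ½ × 143.69658 × 10.34615 = $743.35.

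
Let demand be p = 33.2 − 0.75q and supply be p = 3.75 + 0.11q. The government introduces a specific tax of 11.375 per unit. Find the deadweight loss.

Competitive equilibrium: 33.2 − 0.75q = 3.75 + 0.11q → q* = 34.2442, p* = 7.5169.
With the tax, the buyer price exceeds the seller price by 11.375: (33.2 − 0.75q) − (3.75 + 0.11q) = 11.375 → q' = 21.0174.
Δq = 34.2442 − 21.0174 = 13.2268; the wedge equals the tax, 11.375.
Deadweight loss = ½ × 13.2268 × 11.375 = 75.23.

75.23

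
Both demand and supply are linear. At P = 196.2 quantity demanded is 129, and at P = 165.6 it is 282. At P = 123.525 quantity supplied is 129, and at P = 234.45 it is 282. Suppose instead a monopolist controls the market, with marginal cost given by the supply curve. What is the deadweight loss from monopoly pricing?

Demand slope = (165.6 − 196.2)/(282 − 129) = −0.2, so P = 222 − 0.2Q.
Supply slope = (234.45 − 123.525)/(282 − 129) = 0.725, so P = 30 + 0.725Q.
Competitive equilibrium: 222 − 0.2Q = 30 + 0.725Q → Q* = 207.56757, P* = 180.48649.
Marginal revenue: MR = 222 − 0.4Q. Set MR = MC: 222 − 0.4Q = 30 + 0.725Q → Q_m = 170.66667.
Price P_m = 222 − 0.2·170.66667 = 187.86667; MC(Q_m) = 30 + 0.725·170.66667 = 153.73334.
Competitive Q* = 207.56757, so ΔQ = 36.9009; wedge = 187.86667 − 153.73334 = 34.13333.
Welfare loss = ½ × 36.9009 × 34.13333 = 629.78.

629.78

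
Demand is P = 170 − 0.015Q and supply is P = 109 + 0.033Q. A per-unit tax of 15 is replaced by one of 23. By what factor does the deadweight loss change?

2.351

Competitive equilibrium: 170 − 0.015Q = 109 + 0.033Q → Q* = 1270.8333, P* = 150.9375.
For a per-unit tax t: ΔQ = t/0.048, so DWL = ½·t·(t/0.048) = t²/0.096.
At t = 15: DWL = 2343.75. At t = 23: DWL = 5510.417.
Ratio = (23/15)² = 2.351.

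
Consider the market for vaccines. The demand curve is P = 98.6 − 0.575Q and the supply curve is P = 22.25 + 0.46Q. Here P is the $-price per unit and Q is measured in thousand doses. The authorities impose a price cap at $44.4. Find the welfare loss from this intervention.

$339.57 thousand

Competitive equilibrium: 98.6 − 0.575Q = 22.25 + 0.46Q → Q* = 73.7681, P* = 56.1833.
At the ceiling P = 44.4, quantity supplied = (44.4 − 22.25)/0.46 = 48.1522.
Willingness to pay at Q' = 48.1522: 98.6 − 0.575·48.1522 = 70.9125.
ΔQ = 73.7681 − 48.1522 = 25.6159; wedge = 70.9125 − 44.4 = 26.5125.
Deadweight loss = ½ × 25.6159 × 26.5125 = $339.57 thousand.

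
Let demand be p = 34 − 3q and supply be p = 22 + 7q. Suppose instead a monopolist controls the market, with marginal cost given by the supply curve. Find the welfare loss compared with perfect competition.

Competitive equilibrium: 34 − 3q = 22 + 7q → q* = 1.2, p* = 30.4.
Marginal revenue: MR = 34 − 6q. Set MR = MC: 34 − 6q = 22 + 7q → q_m = 0.9231.
Price p_m = 34 − 3·0.9231 = 31.2307; MC(q_m) = 22 + 7·0.9231 = 28.4617.
Competitive q* = 1.2, so Δq = 0.2769; wedge = 31.2307 − 28.4617 = 2.769.
Deadweight loss = ½ × 0.2769 × 2.769 = 0.38.

0.38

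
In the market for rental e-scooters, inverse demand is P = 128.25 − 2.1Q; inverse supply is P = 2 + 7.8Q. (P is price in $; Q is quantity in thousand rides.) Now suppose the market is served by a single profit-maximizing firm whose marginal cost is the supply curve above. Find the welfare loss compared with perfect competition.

$24.65 thousand

Competitive equilibrium: 128.25 − 2.1Q = 2 + 7.8Q → Q* = 12.7525, P* = 101.4697.
Marginal revenue: MR = 128.25 − 4.2Q. Set MR = MC: 128.25 − 4.2Q = 2 + 7.8Q → Q_m = 10.5208.
Price P_m = 128.25 − 2.1·10.5208 = 106.1563; MC(Q_m) = 2 + 7.8·10.5208 = 84.0622.
Competitive Q* = 12.7525, so ΔQ = 2.2317; wedge = 106.1563 − 84.0622 = 22.0941.
The triangle = ½ × 2.2317 × 22.0941 = $24.65 thousand.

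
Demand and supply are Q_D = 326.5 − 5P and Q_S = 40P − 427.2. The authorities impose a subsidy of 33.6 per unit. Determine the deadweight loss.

In inverse form: demand P = 65.3 − 0.2Q, supply P = 10.68 + 0.025Q.
Competitive equilibrium: 65.3 − 0.2Q = 10.68 + 0.025Q → Q* = 242.7556, P* = 16.7489.
The subsidy lowers effective supply by 33.6: P = 0.025Q − 22.92.
New quantity: 65.3 − 0.2Q = 0.025Q − 22.92 → Q' = 392.0889.
Overproduction ΔQ = 392.0889 − 242.7556 = 149.3333; wedge = subsidy = 33.6.
DWL = ½ × 149.3333 × 33.6 = 2508.80.

2508.80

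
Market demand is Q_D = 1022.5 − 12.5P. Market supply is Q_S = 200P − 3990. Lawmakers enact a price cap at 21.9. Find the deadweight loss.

4845.24

In inverse form: demand P = 81.8 − 0.08Q, supply P = 19.95 + 0.005Q.
Competitive equilibrium: 81.8 − 0.08Q = 19.95 + 0.005Q → Q* = 727.6471, P* = 23.5882.
At the ceiling P = 21.9, quantity supplied = (21.9 − 19.95)/0.005 = 390.
Willingness to pay at Q' = 390: 81.8 − 0.08·390 = 50.6.
ΔQ = 727.6471 − 390 = 337.6471; wedge = 50.6 − 21.9 = 28.7.
Welfare loss = ½ × 337.6471 × 28.7 = 4845.24.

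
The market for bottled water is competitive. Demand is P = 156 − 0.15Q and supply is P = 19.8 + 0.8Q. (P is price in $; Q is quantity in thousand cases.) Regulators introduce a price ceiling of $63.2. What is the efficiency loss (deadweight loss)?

$3772.49 thousand

Competitive equilibrium: 156 − 0.15Q = 19.8 + 0.8Q → Q* = 143.3684, P* = 134.4947.
At the ceiling P = 63.2, quantity supplied = (63.2 − 19.8)/0.8 = 54.25.
Willingness to pay at Q' = 54.25: 156 − 0.15·54.25 = 147.8625.
ΔQ = 143.3684 − 54.25 = 89.1184; wedge = 147.8625 − 63.2 = 84.6625.
Deadweight loss = ½ × 89.1184 × 84.6625 = $3772.49 thousand.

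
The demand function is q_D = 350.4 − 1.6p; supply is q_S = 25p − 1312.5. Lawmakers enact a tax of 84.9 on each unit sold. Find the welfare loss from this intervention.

5419.56

In inverse form: demand p = 219 − 0.625q, supply p = 52.5 + 0.04q.
Competitive equilibrium: 219 − 0.625q = 52.5 + 0.04q → q* = 250.37594, p* = 62.51504.
With the tax, the buyer price exceeds the seller price by 84.9: (219 − 0.625q) − (52.5 + 0.04q) = 84.9 → q' = 122.70677.
Δq = 250.37594 − 122.70677 = 127.66917; the wedge equals the tax, 84.9.
Welfare loss = ½ × 127.66917 × 84.9 = 5419.56.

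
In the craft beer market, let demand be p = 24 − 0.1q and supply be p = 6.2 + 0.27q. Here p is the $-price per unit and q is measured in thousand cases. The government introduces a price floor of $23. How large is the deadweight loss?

Competitive equilibrium: 24 − 0.1q = 6.2 + 0.27q → q* = 48.1081, p* = 19.1892.
At the floor p = 23, quantity demanded = (24 − 23)/0.1 = 10.
Sellers' marginal cost at q' = 10: 6.2 + 0.27·10 = 8.9.
Δq = 48.1081 − 10 = 38.1081; wedge = 23 − 8.9 = 14.1.
Deadweight loss = ½ × 38.1081 × 14.1 = $268.66 thousand.

$268.66 thousand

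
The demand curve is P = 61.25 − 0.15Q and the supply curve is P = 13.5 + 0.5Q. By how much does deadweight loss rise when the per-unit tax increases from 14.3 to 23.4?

Competitive equilibrium: 61.25 − 0.15Q = 13.5 + 0.5Q → Q* = 73.4615, P* = 50.2308.
For a per-unit tax t: ΔQ = t/0.65, so DWL = ½·t·(t/0.65) = t²/1.3.
At t = 14.3: DWL = 157.3. At t = 23.4: DWL = 421.2.
Increase = 421.2 − 157.3 = 263.90.

263.90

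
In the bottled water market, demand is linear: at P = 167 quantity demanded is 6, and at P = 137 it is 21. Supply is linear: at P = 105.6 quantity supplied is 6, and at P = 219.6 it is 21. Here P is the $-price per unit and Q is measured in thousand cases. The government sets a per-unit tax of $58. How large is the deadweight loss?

$175.21 thousand

Demand slope = (137 − 167)/(21 − 6) = −2, so P = 179 − 2Q.
Supply slope = (219.6 − 105.6)/(21 − 6) = 7.6, so P = 60 + 7.6Q.
Competitive equilibrium: 179 − 2Q = 60 + 7.6Q → Q* = 12.3958, P* = 154.2083.
With the tax, the buyer price exceeds the seller price by 58: (179 − 2Q) − (60 + 7.6Q) = 58 → Q' = 6.3542.
ΔQ = 12.3958 − 6.3542 = 6.0416; the wedge equals the tax, 58.
The triangle = ½ × 6.0416 × 58 = $175.21 thousand.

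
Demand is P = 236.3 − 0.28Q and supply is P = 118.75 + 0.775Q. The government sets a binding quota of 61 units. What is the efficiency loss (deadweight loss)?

Competitive equilibrium: 236.3 − 0.28Q = 118.75 + 0.775Q → Q* = 111.4218, P* = 205.1019.
At Q = 61: demand price = 236.3 − 0.28·61 = 219.22; supply price = 118.75 + 0.775·61 = 166.025.
ΔQ = 111.4218 − 61 = 50.4218; wedge = 219.22 − 166.025 = 53.195.
The triangle = ½ × 50.4218 × 53.195 = 1341.09.

1341.09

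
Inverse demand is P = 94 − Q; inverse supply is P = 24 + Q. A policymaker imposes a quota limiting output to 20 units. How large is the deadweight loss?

Competitive equilibrium: 94 − Q = 24 + Q → Q* = 35, P* = 59.
At Q = 20: demand price = 94 − 1·20 = 74; supply price = 24 + 1·20 = 44.
ΔQ = 35 − 20 = 15; wedge = 74 − 44 = 30.
The triangle = ½ × 15 × 30 = 225.

225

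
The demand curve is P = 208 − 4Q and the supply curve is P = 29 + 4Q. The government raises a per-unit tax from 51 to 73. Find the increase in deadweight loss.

Competitive equilibrium: 208 − 4Q = 29 + 4Q → Q* = 22.375, P* = 118.5.
For a per-unit tax t: ΔQ = t/8, so DWL = ½·t·(t/8) = t²/16.
At t = 51: DWL = 162.563. At t = 73: DWL = 333.063.
Increase = 333.063 − 162.563 = 170.50.

170.50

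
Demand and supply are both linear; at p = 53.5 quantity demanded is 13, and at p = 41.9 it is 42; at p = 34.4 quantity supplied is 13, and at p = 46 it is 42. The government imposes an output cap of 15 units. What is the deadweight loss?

191.41

Demand slope = (41.9 − 53.5)/(42 − 13) = −0.4, so p = 58.7 − 0.4q.
Supply slope = (46 − 34.4)/(42 − 13) = 0.4, so p = 29.2 + 0.4q.
Competitive equilibrium: 58.7 − 0.4q = 29.2 + 0.4q → q* = 36.875, p* = 43.95.
At q = 15: demand price = 58.7 − 0.4·15 = 52.7; supply price = 29.2 + 0.4·15 = 35.2.
Δq = 36.875 − 15 = 21.875; wedge = 52.7 − 35.2 = 17.5.
Welfare loss = ½ × 21.875 × 17.5 = 191.41.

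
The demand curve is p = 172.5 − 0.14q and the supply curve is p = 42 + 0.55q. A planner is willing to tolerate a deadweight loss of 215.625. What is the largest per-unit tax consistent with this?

Competitive equilibrium: 172.5 − 0.14q = 42 + 0.55q → q* = 189.1304, p* = 146.0217.
A tax t gives Δq = t/0.69 and wedge t, so DWL = t²/1.38.
t²/1.38 = 215.625 → t² = 297.5625 → t = 17.25.

17.25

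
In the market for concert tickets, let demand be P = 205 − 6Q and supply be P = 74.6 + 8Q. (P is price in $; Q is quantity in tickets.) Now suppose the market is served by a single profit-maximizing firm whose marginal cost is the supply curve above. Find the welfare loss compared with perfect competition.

Competitive equilibrium: 205 − 6Q = 74.6 + 8Q → Q* = 9.3143, P* = 149.1143.
Marginal revenue: MR = 205 − 12Q. Set MR = MC: 205 − 12Q = 74.6 + 8Q → Q_m = 6.52.
Price P_m = 205 − 6·6.52 = 165.88; MC(Q_m) = 74.6 + 8·6.52 = 126.76.
Competitive Q* = 9.3143, so ΔQ = 2.7943; wedge = 165.88 − 126.76 = 39.12.
DWL = ½ × 2.7943 × 39.12 = $54.66.

$54.66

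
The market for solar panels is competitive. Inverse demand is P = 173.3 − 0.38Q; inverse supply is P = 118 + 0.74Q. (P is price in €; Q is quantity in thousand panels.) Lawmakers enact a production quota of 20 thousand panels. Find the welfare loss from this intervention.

€483.22 thousand

Competitive equilibrium: 173.3 − 0.38Q = 118 + 0.74Q → Q* = 49.375, P* = 154.5375.
At Q = 20: demand price = 173.3 − 0.38·20 = 165.7; supply price = 118 + 0.74·20 = 132.8.
ΔQ = 49.375 − 20 = 29.375; wedge = 165.7 − 132.8 = 32.9.
The triangle = ½ × 29.375 × 32.9 = €483.22 thousand.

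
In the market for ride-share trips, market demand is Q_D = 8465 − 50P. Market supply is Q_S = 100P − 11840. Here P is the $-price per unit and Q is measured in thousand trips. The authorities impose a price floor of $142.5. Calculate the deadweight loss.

$1908.17 thousand

In inverse form: demand P = 169.3 − 0.02Q, supply P = 118.4 + 0.01Q.
Competitive equilibrium: 169.3 − 0.02Q = 118.4 + 0.01Q → Q* = 1696.6667, P* = 135.3667.
At the floor P = 142.5, quantity demanded = (169.3 − 142.5)/0.02 = 1340.
Sellers' marginal cost at Q' = 1340: 118.4 + 0.01·1340 = 131.8.
ΔQ = 1696.6667 − 1340 = 356.6667; wedge = 142.5 − 131.8 = 10.7.
Welfare loss = ½ × 356.6667 × 10.7 = $1908.17 thousand.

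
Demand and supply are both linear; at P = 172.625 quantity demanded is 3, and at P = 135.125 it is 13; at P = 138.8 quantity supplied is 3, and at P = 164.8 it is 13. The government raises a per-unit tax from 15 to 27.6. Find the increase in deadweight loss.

42.26

Demand slope = (135.125 − 172.625)/(13 − 3) = −3.75, so P = 183.875 − 3.75Q.
Supply slope = (164.8 − 138.8)/(13 − 3) = 2.6, so P = 131 + 2.6Q.
Competitive equilibrium: 183.875 − 3.75Q = 131 + 2.6Q → Q* = 8.3268, P* = 152.6496.
For a per-unit tax t: ΔQ = t/6.35, so DWL = ½·t·(t/6.35) = t²/12.7.
At t = 15: DWL = 17.717. At t = 27.6: DWL = 59.981.
Increase = 59.981 − 17.717 = 42.26.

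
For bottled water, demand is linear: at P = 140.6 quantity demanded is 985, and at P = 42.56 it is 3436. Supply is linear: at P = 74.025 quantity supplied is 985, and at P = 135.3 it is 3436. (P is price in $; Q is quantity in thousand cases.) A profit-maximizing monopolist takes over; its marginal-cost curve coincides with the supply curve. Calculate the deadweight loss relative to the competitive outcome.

Demand slope = (42.56 − 140.6)/(3436 − 985) = −0.04, so P = 180 − 0.04Q.
Supply slope = (135.3 − 74.025)/(3436 − 985) = 0.025, so P = 49.4 + 0.025Q.
Competitive equilibrium: 180 − 0.04Q = 49.4 + 0.025Q → Q* = 2009.23077, P* = 99.63077.
Marginal revenue: MR = 180 − 0.08Q. Set MR = MC: 180 − 0.08Q = 49.4 + 0.025Q → Q_m = 1243.80952.
Price P_m = 180 − 0.04·1243.80952 = 130.24762; MC(Q_m) = 49.4 + 0.025·1243.80952 = 80.49524.
Competitive Q* = 2009.23077, so ΔQ = 765.42125; wedge = 130.24762 − 80.49524 = 49.75238.
The triangle = ½ × 765.42125 × 49.75238 = $19040.76 thousand.

$19040.76 thousand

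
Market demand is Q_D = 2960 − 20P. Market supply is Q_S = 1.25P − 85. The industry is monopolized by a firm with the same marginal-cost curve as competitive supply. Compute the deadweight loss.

In inverse form: demand P = 148 − 0.05Q, supply P = 68 + 0.8Q.
Competitive equilibrium: 148 − 0.05Q = 68 + 0.8Q → Q* = 94.1176, P* = 143.2941.
Marginal revenue: MR = 148 − 0.1Q. Set MR = MC: 148 − 0.1Q = 68 + 0.8Q → Q_m = 88.8889.
Price P_m = 148 − 0.05·88.8889 = 143.5556; MC(Q_m) = 68 + 0.8·88.8889 = 139.1111.
Competitive Q* = 94.1176, so ΔQ = 5.2287; wedge = 143.5556 − 139.1111 = 4.4445.
Welfare loss = ½ × 5.2287 × 4.4445 = 11.62.

11.62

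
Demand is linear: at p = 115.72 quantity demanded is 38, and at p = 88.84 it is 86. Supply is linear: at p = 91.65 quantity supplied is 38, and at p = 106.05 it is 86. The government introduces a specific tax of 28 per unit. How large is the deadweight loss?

Demand slope = (88.84 − 115.72)/(86 − 38) = −0.56, so p = 137 − 0.56q.
Supply slope = (106.05 − 91.65)/(86 − 38) = 0.3, so p = 80.25 + 0.3q.
Competitive equilibrium: 137 − 0.56q = 80.25 + 0.3q → q* = 65.9884, p* = 100.0465.
With the tax, the buyer price exceeds the seller price by 28: (137 − 0.56q) − (80.25 + 0.3q) = 28 → q' = 33.4302.
Δq = 65.9884 − 33.4302 = 32.5582; the wedge equals the tax, 28.
DWL = ½ × 32.5582 × 28 = 455.81.

455.81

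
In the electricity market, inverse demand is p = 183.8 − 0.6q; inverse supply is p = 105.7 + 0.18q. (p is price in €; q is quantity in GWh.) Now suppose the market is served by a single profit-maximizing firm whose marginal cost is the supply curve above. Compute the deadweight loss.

Competitive equilibrium: 183.8 − 0.6q = 105.7 + 0.18q → q* = 100.1282, p* = 123.7231.
Marginal revenue: MR = 183.8 − 1.2q. Set MR = MC: 183.8 − 1.2q = 105.7 + 0.18q → q_m = 56.5942.
Price p_m = 183.8 − 0.6·56.5942 = 149.8435; MC(q_m) = 105.7 + 0.18·56.5942 = 115.887.
Competitive q* = 100.1282, so Δq = 43.534; wedge = 149.8435 − 115.887 = 33.9565.
The triangle = ½ × 43.534 × 33.9565 = €739.13.

€739.13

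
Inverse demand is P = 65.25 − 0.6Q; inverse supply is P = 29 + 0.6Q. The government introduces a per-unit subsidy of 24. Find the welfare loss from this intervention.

Competitive equilibrium: 65.25 − 0.6Q = 29 + 0.6Q → Q* = 30.2083, P* = 47.125.
The subsidy lowers effective supply by 24: P = 5 + 0.6Q.
New quantity: 65.25 − 0.6Q = 5 + 0.6Q → Q' = 50.2083.
Overproduction ΔQ = 50.2083 − 30.2083 = 20; wedge = subsidy = 24.
Welfare loss = ½ × 20 × 24 = 240.

240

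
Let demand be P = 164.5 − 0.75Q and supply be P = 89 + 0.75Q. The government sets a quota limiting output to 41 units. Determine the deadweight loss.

Competitive equilibrium: 164.5 − 0.75Q = 89 + 0.75Q → Q* = 50.3333, P* = 126.75.
At Q = 41: demand price = 164.5 − 0.75·41 = 133.75; supply price = 89 + 0.75·41 = 119.75.
ΔQ = 50.3333 − 41 = 9.3333; wedge = 133.75 − 119.75 = 14.
Welfare loss = ½ × 9.3333 × 14 = 65.33.

65.33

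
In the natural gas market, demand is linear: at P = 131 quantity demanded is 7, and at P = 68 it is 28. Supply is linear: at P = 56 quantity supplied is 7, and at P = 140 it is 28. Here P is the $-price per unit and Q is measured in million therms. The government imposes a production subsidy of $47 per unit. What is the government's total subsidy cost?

$1148.14 million

Demand slope = (68 − 131)/(28 − 7) = −3, so P = 152 − 3Q.
Supply slope = (140 − 56)/(28 − 7) = 4, so P = 28 + 4Q.
Competitive equilibrium: 152 − 3Q = 28 + 4Q → Q* = 17.7143, P* = 98.8571.
The subsidy lowers effective supply by 47: P = 4Q − 19.
New quantity: 152 − 3Q = 4Q − 19 → Q' = 24.4286.
Total subsidy cost = 47 × 24.4286 = $1148.14 million.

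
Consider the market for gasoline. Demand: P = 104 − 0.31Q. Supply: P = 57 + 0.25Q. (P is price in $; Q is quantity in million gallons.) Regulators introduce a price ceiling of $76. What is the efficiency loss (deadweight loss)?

$17.60 million

Competitive equilibrium: 104 − 0.31Q = 57 + 0.25Q → Q* = 83.9286, P* = 77.9821.
At the ceiling P = 76, quantity supplied = (76 − 57)/0.25 = 76.
Willingness to pay at Q' = 76: 104 − 0.31·76 = 80.44.
ΔQ = 83.9286 − 76 = 7.9286; wedge = 80.44 − 76 = 4.44.
DWL = ½ × 7.9286 × 4.44 = $17.60 million.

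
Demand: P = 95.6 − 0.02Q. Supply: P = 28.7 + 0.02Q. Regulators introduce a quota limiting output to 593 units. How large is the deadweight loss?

Competitive equilibrium: 95.6 − 0.02Q = 28.7 + 0.02Q → Q* = 1672.5, P* = 62.15.
At Q = 593: demand price = 95.6 − 0.02·593 = 83.74; supply price = 28.7 + 0.02·593 = 40.56.
ΔQ = 1672.5 − 593 = 1079.5; wedge = 83.74 − 40.56 = 43.18.
Welfare loss = ½ × 1079.5 × 43.18 = 23306.405.

23306.405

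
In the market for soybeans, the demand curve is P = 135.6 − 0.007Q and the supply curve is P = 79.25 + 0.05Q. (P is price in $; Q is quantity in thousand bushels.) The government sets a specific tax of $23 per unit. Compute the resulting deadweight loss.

Competitive equilibrium: 135.6 − 0.007Q = 79.25 + 0.05Q → Q* = 988.5965, P* = 128.6798.
With the tax, the buyer price exceeds the seller price by 23: (135.6 − 0.007Q) − (79.25 + 0.05Q) = 23 → Q' = 585.0877.
ΔQ = 988.5965 − 585.0877 = 403.5088; the wedge equals the tax, 23.
DWL = ½ × 403.5088 × 23 = $4640.35 thousand.

$4640.35 thousand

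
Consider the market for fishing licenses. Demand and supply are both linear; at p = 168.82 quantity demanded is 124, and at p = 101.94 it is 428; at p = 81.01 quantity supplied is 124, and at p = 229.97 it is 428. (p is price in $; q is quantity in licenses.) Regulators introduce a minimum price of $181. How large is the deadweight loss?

$11379.60

Demand slope = (101.94 − 168.82)/(428 − 124) = −0.22, so p = 196.1 − 0.22q.
Supply slope = (229.97 − 81.01)/(428 − 124) = 0.49, so p = 20.25 + 0.49q.
Competitive equilibrium: 196.1 − 0.22q = 20.25 + 0.49q → q* = 247.6761, p* = 141.6113.
At the floor p = 181, quantity demanded = (196.1 − 181)/0.22 = 68.6364.
Sellers' marginal cost at q' = 68.6364: 20.25 + 0.49·68.6364 = 53.8818.
Δq = 247.6761 − 68.6364 = 179.0397; wedge = 181 − 53.8818 = 127.1182.
DWL = ½ × 179.0397 × 127.1182 = $11379.60.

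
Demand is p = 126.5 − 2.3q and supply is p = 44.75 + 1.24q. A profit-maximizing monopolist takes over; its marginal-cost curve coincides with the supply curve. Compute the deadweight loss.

146.41

Competitive equilibrium: 126.5 − 2.3q = 44.75 + 1.24q → q* = 23.0932, p* = 73.3856.
Marginal revenue: MR = 126.5 − 4.6q. Set MR = MC: 126.5 − 4.6q = 44.75 + 1.24q → q_m = 13.9983.
Price p_m = 126.5 − 2.3·13.9983 = 94.3039; MC(q_m) = 44.75 + 1.24·13.9983 = 62.1079.
Competitive q* = 23.0932, so Δq = 9.0949; wedge = 94.3039 − 62.1079 = 32.196.
The triangle = ½ × 9.0949 × 32.196 = 146.41.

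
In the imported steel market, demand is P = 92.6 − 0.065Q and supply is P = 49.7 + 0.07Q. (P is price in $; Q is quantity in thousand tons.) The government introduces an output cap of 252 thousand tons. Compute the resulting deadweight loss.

Competitive equilibrium: 92.6 − 0.065Q = 49.7 + 0.07Q → Q* = 317.7778, P* = 71.9444.
At Q = 252: demand price = 92.6 − 0.065·252 = 76.22; supply price = 49.7 + 0.07·252 = 67.34.
ΔQ = 317.7778 − 252 = 65.7778; wedge = 76.22 − 67.34 = 8.88.
The triangle = ½ × 65.7778 × 8.88 = $292.05 thousand.

$292.05 thousand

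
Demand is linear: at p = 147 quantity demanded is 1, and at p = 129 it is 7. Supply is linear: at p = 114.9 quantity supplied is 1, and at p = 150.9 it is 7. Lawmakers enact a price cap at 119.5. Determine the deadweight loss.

35.28

Demand slope = (129 − 147)/(7 − 1) = −3, so p = 150 − 3q.
Supply slope = (150.9 − 114.9)/(7 − 1) = 6, so p = 108.9 + 6q.
Competitive equilibrium: 150 − 3q = 108.9 + 6q → q* = 4.5667, p* = 136.3.
At the ceiling p = 119.5, quantity supplied = (119.5 − 108.9)/6 = 1.7667.
Willingness to pay at q' = 1.7667: 150 − 3·1.7667 = 144.6999.
Δq = 4.5667 − 1.7667 = 2.8; wedge = 144.6999 − 119.5 = 25.1999.
The triangle = ½ × 2.8 × 25.1999 = 35.28.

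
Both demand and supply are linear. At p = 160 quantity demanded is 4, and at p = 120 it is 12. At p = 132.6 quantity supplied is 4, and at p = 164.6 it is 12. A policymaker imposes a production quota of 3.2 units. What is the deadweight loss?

Demand slope = (120 − 160)/(12 − 4) = −5, so p = 180 − 5q.
Supply slope = (164.6 − 132.6)/(12 − 4) = 4, so p = 116.6 + 4q.
Competitive equilibrium: 180 − 5q = 116.6 + 4q → q* = 7.0444, p* = 144.7778.
At q = 3.2: demand price = 180 − 5·3.2 = 164; supply price = 116.6 + 4·3.2 = 129.4.
Δq = 7.0444 − 3.2 = 3.8444; wedge = 164 − 129.4 = 34.6.
Welfare loss = ½ × 3.8444 × 34.6 = 66.51.

66.51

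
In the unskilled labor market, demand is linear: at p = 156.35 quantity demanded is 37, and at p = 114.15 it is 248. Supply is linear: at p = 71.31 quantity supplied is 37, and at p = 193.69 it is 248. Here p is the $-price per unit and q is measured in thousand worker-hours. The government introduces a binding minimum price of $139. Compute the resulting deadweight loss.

Demand slope = (114.15 − 156.35)/(248 − 37) = −0.2, so p = 163.75 − 0.2q.
Supply slope = (193.69 − 71.31)/(248 − 37) = 0.58, so p = 49.85 + 0.58q.
Competitive equilibrium: 163.75 − 0.2q = 49.85 + 0.58q → q* = 146.0256, p* = 134.5449.
At the floor p = 139, quantity demanded = (163.75 − 139)/0.2 = 123.75.
Sellers' marginal cost at q' = 123.75: 49.85 + 0.58·123.75 = 121.625.
Δq = 146.0256 − 123.75 = 22.2756; wedge = 139 − 121.625 = 17.375.
The triangle = ½ × 22.2756 × 17.375 = $193.52 thousand.

$193.52 thousand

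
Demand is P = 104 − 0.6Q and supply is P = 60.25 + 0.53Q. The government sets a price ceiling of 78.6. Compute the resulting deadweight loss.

Competitive equilibrium: 104 − 0.6Q = 60.25 + 0.53Q → Q* = 38.7168, P* = 80.7699.
At the ceiling P = 78.6, quantity supplied = (78.6 − 60.25)/0.53 = 34.6226.
Willingness to pay at Q' = 34.6226: 104 − 0.6·34.6226 = 83.2264.
ΔQ = 38.7168 − 34.6226 = 4.0942; wedge = 83.2264 − 78.6 = 4.6264.
The triangle = ½ × 4.0942 × 4.6264 = 9.47.

9.47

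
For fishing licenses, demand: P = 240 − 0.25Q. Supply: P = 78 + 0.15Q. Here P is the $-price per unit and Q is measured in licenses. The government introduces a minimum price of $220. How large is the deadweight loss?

$21125

Competitive equilibrium: 240 − 0.25Q = 78 + 0.15Q → Q* = 405, P* = 138.75.
At the floor P = 220, quantity demanded = (240 − 220)/0.25 = 80.
Sellers' marginal cost at Q' = 80: 78 + 0.15·80 = 90.
ΔQ = 405 − 80 = 325; wedge = 220 − 90 = 130.
DWL = ½ × 325 × 130 = $21125.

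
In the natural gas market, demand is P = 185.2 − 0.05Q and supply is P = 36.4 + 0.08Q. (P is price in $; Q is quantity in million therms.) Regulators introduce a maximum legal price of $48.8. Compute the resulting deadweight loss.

$63657.01 million

Competitive equilibrium: 185.2 − 0.05Q = 36.4 + 0.08Q → Q* = 1144.6154, P* = 127.9692.
At the ceiling P = 48.8, quantity supplied = (48.8 − 36.4)/0.08 = 155.
Willingness to pay at Q' = 155: 185.2 − 0.05·155 = 177.45.
ΔQ = 1144.6154 − 155 = 989.6154; wedge = 177.45 − 48.8 = 128.65.
Deadweight loss = ½ × 989.6154 × 128.65 = $63657.01 million.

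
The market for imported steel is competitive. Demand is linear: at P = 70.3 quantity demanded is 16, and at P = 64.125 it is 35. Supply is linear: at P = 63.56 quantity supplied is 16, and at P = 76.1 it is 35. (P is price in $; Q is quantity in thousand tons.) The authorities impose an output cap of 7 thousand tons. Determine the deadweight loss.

$123.61 thousand

Demand slope = (64.125 − 70.3)/(35 − 16) = −0.325, so P = 75.5 − 0.325Q.
Supply slope = (76.1 − 63.56)/(35 − 16) = 0.66, so P = 53 + 0.66Q.
Competitive equilibrium: 75.5 − 0.325Q = 53 + 0.66Q → Q* = 22.8426, P* = 68.0761.
At Q = 7: demand price = 75.5 − 0.325·7 = 73.225; supply price = 53 + 0.66·7 = 57.62.
ΔQ = 22.8426 − 7 = 15.8426; wedge = 73.225 − 57.62 = 15.605.
DWL = ½ × 15.8426 × 15.605 = $123.61 thousand.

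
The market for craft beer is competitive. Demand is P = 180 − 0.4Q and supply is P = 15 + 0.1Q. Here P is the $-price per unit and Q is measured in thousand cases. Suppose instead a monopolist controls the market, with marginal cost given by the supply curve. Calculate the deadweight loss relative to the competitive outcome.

$5377.78 thousand

Competitive equilibrium: 180 − 0.4Q = 15 + 0.1Q → Q* = 330, P* = 48.
Marginal revenue: MR = 180 − 0.8Q. Set MR = MC: 180 − 0.8Q = 15 + 0.1Q → Q_m = 183.3333.
Price P_m = 180 − 0.4·183.3333 = 106.6667; MC(Q_m) = 15 + 0.1·183.3333 = 33.3333.
Competitive Q* = 330, so ΔQ = 146.6667; wedge = 106.6667 − 33.3333 = 73.3334.
Welfare loss = ½ × 146.6667 × 73.3334 = $5377.78 thousand.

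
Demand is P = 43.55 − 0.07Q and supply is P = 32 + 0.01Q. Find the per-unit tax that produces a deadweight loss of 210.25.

5.8

Competitive equilibrium: 43.55 − 0.07Q = 32 + 0.01Q → Q* = 144.375, P* = 33.4438.
A tax t gives ΔQ = t/0.08 and wedge t, so DWL = t²/0.16.
t²/0.16 = 210.25 → t² = 33.64 → t = 5.8.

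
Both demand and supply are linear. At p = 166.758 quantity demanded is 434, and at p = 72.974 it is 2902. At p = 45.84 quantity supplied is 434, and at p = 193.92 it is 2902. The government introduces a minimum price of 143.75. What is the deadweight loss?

Demand slope = (72.974 − 166.758)/(2902 − 434) = −0.038, so p = 183.25 − 0.038q.
Supply slope = (193.92 − 45.84)/(2902 − 434) = 0.06, so p = 19.8 + 0.06q.
Competitive equilibrium: 183.25 − 0.038q = 19.8 + 0.06q → q* = 1667.85714, p* = 119.87143.
At the floor p = 143.75, quantity demanded = (183.25 − 143.75)/0.038 = 1039.47368.
Sellers' marginal cost at q' = 1039.47368: 19.8 + 0.06·1039.47368 = 82.16842.
Δq = 1667.85714 − 1039.47368 = 628.38346; wedge = 143.75 − 82.16842 = 61.58158.
The triangle = ½ × 628.38346 × 61.58158 = 19348.42.

19348.42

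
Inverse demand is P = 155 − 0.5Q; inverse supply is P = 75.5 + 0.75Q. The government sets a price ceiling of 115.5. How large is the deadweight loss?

Competitive equilibrium: 155 − 0.5Q = 75.5 + 0.75Q → Q* = 63.6, P* = 123.2.
At the ceiling P = 115.5, quantity supplied = (115.5 − 75.5)/0.75 = 53.3333.
Willingness to pay at Q' = 53.3333: 155 − 0.5·53.3333 = 128.3334.
ΔQ = 63.6 − 53.3333 = 10.2667; wedge = 128.3334 − 115.5 = 12.8334.
Deadweight loss = ½ × 10.2667 × 12.8334 = 65.88.

65.88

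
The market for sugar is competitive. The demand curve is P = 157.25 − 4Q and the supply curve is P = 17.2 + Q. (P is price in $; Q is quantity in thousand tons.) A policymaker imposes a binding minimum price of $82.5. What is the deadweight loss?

$217.27 thousand

Competitive equilibrium: 157.25 − 4Q = 17.2 + Q → Q* = 28.01, P* = 45.21.
At the floor P = 82.5, quantity demanded = (157.25 − 82.5)/4 = 18.6875.
Sellers' marginal cost at Q' = 18.6875: 17.2 + 1·18.6875 = 35.8875.
ΔQ = 28.01 − 18.6875 = 9.3225; wedge = 82.5 − 35.8875 = 46.6125.
DWL = ½ × 9.3225 × 46.6125 = $217.27 thousand.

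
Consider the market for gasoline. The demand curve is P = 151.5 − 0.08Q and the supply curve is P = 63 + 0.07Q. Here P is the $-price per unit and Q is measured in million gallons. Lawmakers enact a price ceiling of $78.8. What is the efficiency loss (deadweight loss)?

$9952.81 million

Competitive equilibrium: 151.5 − 0.08Q = 63 + 0.07Q → Q* = 590, P* = 104.3.
At the ceiling P = 78.8, quantity supplied = (78.8 − 63)/0.07 = 225.7143.
Willingness to pay at Q' = 225.7143: 151.5 − 0.08·225.7143 = 133.4429.
ΔQ = 590 − 225.7143 = 364.2857; wedge = 133.4429 − 78.8 = 54.6429.
Deadweight loss = ½ × 364.2857 × 54.6429 = $9952.81 million.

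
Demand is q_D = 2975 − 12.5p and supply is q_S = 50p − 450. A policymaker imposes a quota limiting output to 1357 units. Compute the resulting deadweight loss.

43524.45

In inverse form: demand p = 238 − 0.08q, supply p = 9 + 0.02q.
Competitive equilibrium: 238 − 0.08q = 9 + 0.02q → q* = 2290, p* = 54.8.
At q = 1357: demand price = 238 − 0.08·1357 = 129.44; supply price = 9 + 0.02·1357 = 36.14.
Δq = 2290 − 1357 = 933; wedge = 129.44 − 36.14 = 93.3.
DWL = ½ × 933 × 93.3 = 43524.45.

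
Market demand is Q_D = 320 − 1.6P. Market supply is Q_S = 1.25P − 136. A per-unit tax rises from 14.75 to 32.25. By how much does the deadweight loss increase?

288.60

In inverse form: demand P = 200 − 0.625Q, supply P = 108.8 + 0.8Q.
Competitive equilibrium: 200 − 0.625Q = 108.8 + 0.8Q → Q* = 64, P* = 160.
For a per-unit tax t: ΔQ = t/1.425, so DWL = ½·t·(t/1.425) = t²/2.85.
At t = 14.75: DWL = 76.338. At t = 32.25: DWL = 364.934.
Increase = 364.934 − 76.338 = 288.60.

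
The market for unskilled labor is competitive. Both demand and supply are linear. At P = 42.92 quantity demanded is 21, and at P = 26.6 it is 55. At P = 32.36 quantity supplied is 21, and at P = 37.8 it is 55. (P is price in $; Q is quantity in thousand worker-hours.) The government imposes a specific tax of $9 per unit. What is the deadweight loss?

$63.28 thousand

Demand slope = (26.6 − 42.92)/(55 − 21) = −0.48, so P = 53 − 0.48Q.
Supply slope = (37.8 − 32.36)/(55 − 21) = 0.16, so P = 29 + 0.16Q.
Competitive equilibrium: 53 − 0.48Q = 29 + 0.16Q → Q* = 37.5, P* = 35.
With the tax, the buyer price exceeds the seller price by 9: (53 − 0.48Q) − (29 + 0.16Q) = 9 → Q' = 23.4375.
ΔQ = 37.5 − 23.4375 = 14.0625; the wedge equals the tax, 9.
The triangle = ½ × 14.0625 × 9 = $63.28 thousand.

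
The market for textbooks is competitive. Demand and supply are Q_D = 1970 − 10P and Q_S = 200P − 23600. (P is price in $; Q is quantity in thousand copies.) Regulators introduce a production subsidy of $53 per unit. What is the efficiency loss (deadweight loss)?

$13376.19 thousand

In inverse form: demand P = 197 − 0.1Q, supply P = 118 + 0.005Q.
Competitive equilibrium: 197 − 0.1Q = 118 + 0.005Q → Q* = 752.381, P* = 121.7619.
The subsidy lowers effective supply by 53: P = 65 + 0.005Q.
New quantity: 197 − 0.1Q = 65 + 0.005Q → Q' = 1257.1429.
Overproduction ΔQ = 1257.1429 − 752.381 = 504.7619; wedge = subsidy = 53.
Welfare loss = ½ × 504.7619 × 53 = $13376.19 thousand.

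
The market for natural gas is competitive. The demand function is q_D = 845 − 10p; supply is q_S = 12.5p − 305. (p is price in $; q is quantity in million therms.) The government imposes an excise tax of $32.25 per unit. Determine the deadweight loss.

In inverse form: demand p = 84.5 − 0.1q, supply p = 24.4 + 0.08q.
Competitive equilibrium: 84.5 − 0.1q = 24.4 + 0.08q → q* = 333.8889, p* = 51.1111.
With the tax, the buyer price exceeds the seller price by 32.25: (84.5 − 0.1q) − (24.4 + 0.08q) = 32.25 → q' = 154.7222.
Δq = 333.8889 − 154.7222 = 179.1667; the wedge equals the tax, 32.25.
Deadweight loss = ½ × 179.1667 × 32.25 = $2889.06 million.

$2889.06 million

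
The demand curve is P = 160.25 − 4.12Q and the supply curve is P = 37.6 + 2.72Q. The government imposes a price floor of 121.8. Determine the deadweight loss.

252.87

Competitive equilibrium: 160.25 − 4.12Q = 37.6 + 2.72Q → Q* = 17.9313, P* = 86.3731.
At the floor P = 121.8, quantity demanded = (160.25 − 121.8)/4.12 = 9.3325.
Sellers' marginal cost at Q' = 9.3325: 37.6 + 2.72·9.3325 = 62.9844.
ΔQ = 17.9313 − 9.3325 = 8.5988; wedge = 121.8 − 62.9844 = 58.8156.
Welfare loss = ½ × 8.5988 × 58.8156 = 252.87.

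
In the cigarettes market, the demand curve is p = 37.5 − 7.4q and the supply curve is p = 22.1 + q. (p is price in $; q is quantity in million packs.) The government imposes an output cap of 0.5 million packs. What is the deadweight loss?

Competitive equilibrium: 37.5 − 7.4q = 22.1 + q → q* = 1.8333, p* = 23.9333.
At q = 0.5: demand price = 37.5 − 7.4·0.5 = 33.8; supply price = 22.1 + 1·0.5 = 22.6.
Δq = 1.8333 − 0.5 = 1.3333; wedge = 33.8 − 22.6 = 11.2.
Deadweight loss = ½ × 1.3333 × 11.2 = $7.47 million.

$7.47 million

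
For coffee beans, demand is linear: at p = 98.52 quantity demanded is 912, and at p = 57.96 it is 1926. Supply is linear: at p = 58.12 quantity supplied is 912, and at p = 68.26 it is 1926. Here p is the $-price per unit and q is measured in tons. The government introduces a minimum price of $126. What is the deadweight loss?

$55875.625

Demand slope = (57.96 − 98.52)/(1926 − 912) = −0.04, so p = 135 − 0.04q.
Supply slope = (68.26 − 58.12)/(1926 − 912) = 0.01, so p = 49 + 0.01q.
Competitive equilibrium: 135 − 0.04q = 49 + 0.01q → q* = 1720, p* = 66.2.
At the floor p = 126, quantity demanded = (135 − 126)/0.04 = 225.
Sellers' marginal cost at q' = 225: 49 + 0.01·225 = 51.25.
Δq = 1720 − 225 = 1495; wedge = 126 − 51.25 = 74.75.
Welfare loss = ½ × 1495 × 74.75 = $55875.625.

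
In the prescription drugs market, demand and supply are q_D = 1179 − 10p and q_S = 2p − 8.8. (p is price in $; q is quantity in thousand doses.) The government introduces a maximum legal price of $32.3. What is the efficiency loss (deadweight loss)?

In inverse form: demand p = 117.9 − 0.1q, supply p = 4.4 + 0.5q.
Competitive equilibrium: 117.9 − 0.1q = 4.4 + 0.5q → q* = 189.1667, p* = 98.9833.
At the ceiling p = 32.3, quantity supplied = (32.3 − 4.4)/0.5 = 55.8.
Willingness to pay at q' = 55.8: 117.9 − 0.1·55.8 = 112.32.
Δq = 189.1667 − 55.8 = 133.3667; wedge = 112.32 − 32.3 = 80.02.
Deadweight loss = ½ × 133.3667 × 80.02 = $5336 thousand.

$5336 thousand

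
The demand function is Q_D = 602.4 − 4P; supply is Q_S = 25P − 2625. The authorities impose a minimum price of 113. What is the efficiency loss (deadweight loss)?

6.79

In inverse form: demand P = 150.6 − 0.25Q, supply P = 105 + 0.04Q.
Competitive equilibrium: 150.6 − 0.25Q = 105 + 0.04Q → Q* = 157.2414, P* = 111.2897.
At the floor P = 113, quantity demanded = (150.6 − 113)/0.25 = 150.4.
Sellers' marginal cost at Q' = 150.4: 105 + 0.04·150.4 = 111.016.
ΔQ = 157.2414 − 150.4 = 6.8414; wedge = 113 − 111.016 = 1.984.
Welfare loss = ½ × 6.8414 × 1.984 = 6.79.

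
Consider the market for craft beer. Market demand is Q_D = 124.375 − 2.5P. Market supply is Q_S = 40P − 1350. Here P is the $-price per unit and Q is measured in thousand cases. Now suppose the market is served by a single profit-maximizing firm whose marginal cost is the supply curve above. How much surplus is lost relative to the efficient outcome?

In inverse form: demand P = 49.75 − 0.4Q, supply P = 33.75 + 0.025Q.
Competitive equilibrium: 49.75 − 0.4Q = 33.75 + 0.025Q → Q* = 37.6471, P* = 34.6912.
Marginal revenue: MR = 49.75 − 0.8Q. Set MR = MC: 49.75 − 0.8Q = 33.75 + 0.025Q → Q_m = 19.3939.
Price P_m = 49.75 − 0.4·19.3939 = 41.9924; MC(Q_m) = 33.75 + 0.025·19.3939 = 34.2348.
Competitive Q* = 37.6471, so ΔQ = 18.2532; wedge = 41.9924 − 34.2348 = 7.7576.
The triangle = ½ × 18.2532 × 7.7576 = $70.80 thousand.

$70.80 thousand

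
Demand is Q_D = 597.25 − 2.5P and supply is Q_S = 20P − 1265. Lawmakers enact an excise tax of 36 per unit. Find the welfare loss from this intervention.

In inverse form: demand P = 238.9 − 0.4Q, supply P = 63.25 + 0.05Q.
Competitive equilibrium: 238.9 − 0.4Q = 63.25 + 0.05Q → Q* = 390.3333, P* = 82.7667.
With the tax, the buyer price exceeds the seller price by 36: (238.9 − 0.4Q) − (63.25 + 0.05Q) = 36 → Q' = 310.3333.
ΔQ = 390.3333 − 310.3333 = 80; the wedge equals the tax, 36.
Welfare loss = ½ × 80 × 36 = 1440.

1440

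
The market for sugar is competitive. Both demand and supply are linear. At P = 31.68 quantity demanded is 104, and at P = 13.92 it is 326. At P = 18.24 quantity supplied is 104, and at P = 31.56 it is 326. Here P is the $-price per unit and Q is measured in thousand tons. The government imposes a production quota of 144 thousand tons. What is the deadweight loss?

Demand slope = (13.92 − 31.68)/(326 − 104) = −0.08, so P = 40 − 0.08Q.
Supply slope = (31.56 − 18.24)/(326 − 104) = 0.06, so P = 12 + 0.06Q.
Competitive equilibrium: 40 − 0.08Q = 12 + 0.06Q → Q* = 200, P* = 24.
At Q = 144: demand price = 40 − 0.08·144 = 28.48; supply price = 12 + 0.06·144 = 20.64.
ΔQ = 200 − 144 = 56; wedge = 28.48 − 20.64 = 7.84.
Welfare loss = ½ × 56 × 7.84 = $219.52 thousand.

$219.52 thousand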